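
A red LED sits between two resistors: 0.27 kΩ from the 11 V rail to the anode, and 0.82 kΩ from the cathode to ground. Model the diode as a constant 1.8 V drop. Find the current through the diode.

The two resistors are in series with the diode, so KVL gives 11 = I·0.27 + 1.8 + I·0.82.
I = (11 − 1.8) / (0.27 + 0.82) kΩ = 9.2 / 1.09 = 8.44 mA.

I ≈ 8.4 mA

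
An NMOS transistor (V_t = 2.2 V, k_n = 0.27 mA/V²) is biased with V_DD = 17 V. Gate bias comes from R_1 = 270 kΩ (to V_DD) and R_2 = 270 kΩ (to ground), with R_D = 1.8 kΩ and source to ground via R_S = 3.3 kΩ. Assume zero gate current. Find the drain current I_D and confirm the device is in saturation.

V_G = V_DD·R_2/(R_1+R_2) = 17×270/540 = 8.5 V.
Assume saturation: I_D = (k_n/2)(V_GS − V_t)² with V_GS = V_G − I_D·R_S = 8.5 − 3.3·I_D.
Substituting gives 1.47·I_D² − 6.61·I_D + 5.36 = 0, with roots I_D = 1.06 or 3.44 mA.
The root I_D = 3.44 mA gives V_GS = -2.85 V ≤ V_t, so take I_D = 1.06 mA.
Then V_GS = 5 V and V_DS = V_DD − I_D(R_D+R_S) = 17 − 1.06×5.1 = 11.6 V.
Saturation requires V_DS ≥ V_GS − V_t = 2.8 V; 11.6 ≥ 2.8 ✓.

I_D ≈ 1.1 mA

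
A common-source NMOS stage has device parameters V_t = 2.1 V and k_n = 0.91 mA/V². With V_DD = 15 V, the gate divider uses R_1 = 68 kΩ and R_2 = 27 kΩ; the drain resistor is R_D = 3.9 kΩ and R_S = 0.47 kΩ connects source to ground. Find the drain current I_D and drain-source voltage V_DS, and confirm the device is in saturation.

I_D ≈ 1.2 mA, V_DS ≈ 9.9 V

V_G = V_DD·R_2/(R_1+R_2) = 15×27/95 = 4.26 V.
Assume saturation: I_D = (k_n/2)(V_GS − V_t)² with V_GS = V_G − I_D·R_S = 4.26 − 0.47·I_D.
Substituting gives 0.101·I_D² − 1.93·I_D + 2.13 = 0, with roots I_D = 1.18 or 18 mA.
The root I_D = 18 mA gives V_GS = -4.19 V ≤ V_t, so take I_D = 1.18 mA.
Then V_GS = 3.71 V and V_DS = V_DD − I_D(R_D+R_S) = 15 − 1.18×4.37 = 9.85 V.
Saturation requires V_DS ≥ V_GS − V_t = 1.61 V; 9.85 ≥ 1.61 ✓.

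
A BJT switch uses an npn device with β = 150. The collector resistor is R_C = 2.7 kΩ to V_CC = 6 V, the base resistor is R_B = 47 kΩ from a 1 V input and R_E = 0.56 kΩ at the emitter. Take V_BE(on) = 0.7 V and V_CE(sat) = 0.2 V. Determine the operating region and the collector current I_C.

Assume active. Base-emitter loop: I_B = (V_BB − V_BE)/(R_B + (β+1)R_E) = (1 − 0.7)/(47 + 151×0.56) = 0.00228 mA.
I_C = β·I_B = 150×0.00228 = 0.342 mA.
V_CE = V_CC − I_C·R_C − I_E·R_E = 6 − 0.342×2.7 − 0.344×0.56 = 4.88 V > V_CE(sat), so the active-region assumption holds.

active; I_C ≈ 0.34 mA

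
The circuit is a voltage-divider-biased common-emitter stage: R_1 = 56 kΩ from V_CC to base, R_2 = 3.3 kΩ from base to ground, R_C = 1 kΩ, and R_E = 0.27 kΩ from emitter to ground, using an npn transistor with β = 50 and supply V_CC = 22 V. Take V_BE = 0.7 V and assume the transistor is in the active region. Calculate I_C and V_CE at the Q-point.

Thevenize the base divider: V_Th = V_CC·R_2/(R_1+R_2) = 22×3.3/59.3 = 1.22 V, R_Th = R_1‖R_2 = 3.12 kΩ.
Base-emitter loop: V_Th = I_B·R_Th + V_BE + (β+1)I_B·R_E, so I_B = (1.22 − 0.7) / (3.12 + 51×0.27) = 0.031 mA.
I_C = β·I_B = 50×0.031 = 1.55 mA, and I_E = (β+1)I_B = 1.58 mA.
V_CE = V_CC − I_C·R_C − I_E·R_E = 22 − 1.55×1 − 1.58×0.27 = 20 V.
V_CE = 20 V > 0.2 V confirms active-region operation.

I_C ≈ 1.6 mA, V_CE ≈ 20 V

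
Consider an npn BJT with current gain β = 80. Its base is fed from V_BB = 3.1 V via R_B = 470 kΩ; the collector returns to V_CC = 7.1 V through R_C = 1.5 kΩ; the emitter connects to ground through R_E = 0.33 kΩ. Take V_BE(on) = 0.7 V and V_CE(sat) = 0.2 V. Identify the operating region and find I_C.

Assume active. Base-emitter loop: I_B = (V_BB − V_BE)/(R_B + (β+1)R_E) = (3.1 − 0.7)/(470 + 81×0.33) = 0.00483 mA.
I_C = β·I_B = 80×0.00483 = 0.387 mA.
V_CE = V_CC − I_C·R_C − I_E·R_E = 7.1 − 0.387×1.5 − 0.391×0.33 = 6.39 V > V_CE(sat), so the active-region assumption holds.

active; I_C ≈ 0.39 mA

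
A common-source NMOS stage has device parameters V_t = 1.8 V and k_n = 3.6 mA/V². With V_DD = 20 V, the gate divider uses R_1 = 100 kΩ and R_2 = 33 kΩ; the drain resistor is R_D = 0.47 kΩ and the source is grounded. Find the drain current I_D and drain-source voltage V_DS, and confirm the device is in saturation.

I_D ≈ 18 mA, V_DS ≈ 12 V

V_G = V_DD·R_2/(R_1+R_2) = 20×33/133 = 4.96 V. With the source grounded, V_GS = V_G = 4.96 V.
Assume saturation: I_D = (k_n/2)(V_GS − V_t)² = (3.6/2)×(4.96 − 1.8)² = 1.8×3.16² = 18 mA.
V_DS = V_DD − I_D·R_D = 20 − 18×0.47 = 11.5 V.
Saturation requires V_DS ≥ V_GS − V_t = 3.16 V; 11.5 ≥ 3.16 ✓.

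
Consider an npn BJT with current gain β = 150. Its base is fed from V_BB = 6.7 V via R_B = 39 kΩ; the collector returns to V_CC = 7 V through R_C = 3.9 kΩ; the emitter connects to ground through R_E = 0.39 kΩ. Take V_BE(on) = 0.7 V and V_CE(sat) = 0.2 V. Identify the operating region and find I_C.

Assume active: I_B = (6.7 − 0.7)/(39 + 151×0.39) = 0.0613 mA, I_C = β·I_B = 9.19 mA.
Then V_CE = 7 − 9.19×3.9 − 9.26×0.39 = -32.5 V < 0.2 V — the active assumption fails.
Re-solve with V_CE = 0.2 V. KCL at the emitter: V_E/R_E = (V_BB−0.7−V_E)/R_B + (V_CC−0.2−V_E)/R_C, giving V_E = 0.667 V.
I_C = (V_CC − 0.2 − V_E)/R_C = (6.8 − 0.667)/3.9 = 1.57 mA.
Check: I_B = (6 − 0.667)/39 = 0.137 mA, and β·I_B = 20.5 mA > I_C, confirming saturation.

saturation; I_C ≈ 1.6 mA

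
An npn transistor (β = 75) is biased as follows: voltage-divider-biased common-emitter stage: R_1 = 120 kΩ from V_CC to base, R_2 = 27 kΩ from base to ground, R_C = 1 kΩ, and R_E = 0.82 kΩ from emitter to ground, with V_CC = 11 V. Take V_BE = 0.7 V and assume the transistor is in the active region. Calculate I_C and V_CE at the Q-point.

I_C ≈ 1.2 mA, V_CE ≈ 8.9 V

Thevenize the base divider: V_Th = V_CC·R_2/(R_1+R_2) = 11×27/147 = 2.02 V, R_Th = R_1‖R_2 = 22 kΩ.
Base-emitter loop: V_Th = I_B·R_Th + V_BE + (β+1)I_B·R_E, so I_B = (2.02 − 0.7) / (22 + 76×0.82) = 0.0157 mA.
I_C = β·I_B = 75×0.0157 = 1.17 mA, and I_E = (β+1)I_B = 1.19 mA.
V_CE = V_CC − I_C·R_C − I_E·R_E = 11 − 1.17×1 − 1.19×0.82 = 8.85 V.
V_CE = 8.85 V > 0.2 V confirms active-region operation.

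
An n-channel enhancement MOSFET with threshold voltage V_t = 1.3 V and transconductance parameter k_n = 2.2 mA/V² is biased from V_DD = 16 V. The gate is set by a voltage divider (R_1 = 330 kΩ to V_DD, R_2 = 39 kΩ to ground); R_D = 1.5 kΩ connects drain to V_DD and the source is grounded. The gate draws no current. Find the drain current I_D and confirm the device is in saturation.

V_G = V_DD·R_2/(R_1+R_2) = 16×39/369 = 1.69 V. With the source grounded, V_GS = V_G = 1.69 V.
Assume saturation: I_D = (k_n/2)(V_GS − V_t)² = (2.2/2)×(1.69 − 1.3)² = 1.1×0.391² = 0.168 mA.
V_DS = V_DD − I_D·R_D = 16 − 0.168×1.5 = 15.7 V.
Saturation requires V_DS ≥ V_GS − V_t = 0.391 V; 15.7 ≥ 0.391 ✓.

I_D ≈ 0.17 mA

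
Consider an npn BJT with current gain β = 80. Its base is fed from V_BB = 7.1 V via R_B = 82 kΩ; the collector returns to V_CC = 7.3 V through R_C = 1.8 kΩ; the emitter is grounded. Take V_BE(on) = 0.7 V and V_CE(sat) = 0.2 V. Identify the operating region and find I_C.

Assume active: I_B = (7.1 − 0.7)/82 = 0.078 mA, giving I_C = β·I_B = 6.24 mA.
But then V_CE = 7.3 − 6.24×1.8 = -3.94 V < V_CE(sat) = 0.2 V — impossible in the active region.
So the transistor is saturated. With V_CE = 0.2 V, I_C = (V_CC − 0.2)/R_C = 7.1/1.8 = 3.94 mA.
Check: β·I_B = 6.24 mA > I_C = 3.94 mA, confirming saturation.

saturation; I_C ≈ 3.9 mA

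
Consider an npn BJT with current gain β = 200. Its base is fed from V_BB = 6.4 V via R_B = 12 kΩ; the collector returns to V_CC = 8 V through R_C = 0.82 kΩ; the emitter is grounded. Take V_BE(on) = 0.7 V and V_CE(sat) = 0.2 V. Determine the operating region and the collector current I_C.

saturation; I_C ≈ 9.5 mA

Assume active: I_B = (6.4 − 0.7)/12 = 0.475 mA, giving I_C = β·I_B = 95 mA.
But then V_CE = 8 − 95×0.82 = -69.9 V < V_CE(sat) = 0.2 V — impossible in the active region.
So the transistor is saturated. With V_CE = 0.2 V, I_C = (V_CC − 0.2)/R_C = 7.8/0.82 = 9.51 mA.
Check: β·I_B = 95 mA > I_C = 9.51 mA, confirming saturation.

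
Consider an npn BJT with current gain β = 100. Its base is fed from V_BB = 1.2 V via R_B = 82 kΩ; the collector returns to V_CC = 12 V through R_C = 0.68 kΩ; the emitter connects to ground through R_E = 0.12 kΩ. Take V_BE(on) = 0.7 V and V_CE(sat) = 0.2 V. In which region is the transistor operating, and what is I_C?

Assume active. Base-emitter loop: I_B = (V_BB − V_BE)/(R_B + (β+1)R_E) = (1.2 − 0.7)/(82 + 101×0.12) = 0.00531 mA.
I_C = β·I_B = 100×0.00531 = 0.531 mA.
V_CE = V_CC − I_C·R_C − I_E·R_E = 12 − 0.531×0.68 − 0.537×0.12 = 11.6 V > V_CE(sat), so the active-region assumption holds.

active; I_C ≈ 0.53 mA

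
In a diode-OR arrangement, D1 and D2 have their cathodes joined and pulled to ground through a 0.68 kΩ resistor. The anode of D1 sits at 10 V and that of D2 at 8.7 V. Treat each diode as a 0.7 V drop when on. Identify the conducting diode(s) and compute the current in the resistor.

Only D1 conducts; I_R ≈ 14 mA

Assume both conduct. Then node N would need to be at both 10−0.7 = 9.3 V and 8.7−0.7 = 8 V, which is impossible.
Assume only D1 conducts: V_N = 10 − 0.7 = 9.3 V, so I_R = 9.3/0.68 = 13.7 mA.
Check D2: its anode-to-cathode voltage is 8.7 − 9.3 = -0.6 V < 0.7 V, so it is off. The assumption is consistent.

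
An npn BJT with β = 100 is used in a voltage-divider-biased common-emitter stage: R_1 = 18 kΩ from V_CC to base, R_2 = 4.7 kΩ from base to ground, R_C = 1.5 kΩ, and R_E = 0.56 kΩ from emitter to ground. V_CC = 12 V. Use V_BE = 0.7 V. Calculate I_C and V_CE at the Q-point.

Thevenize the base divider: V_Th = V_CC·R_2/(R_1+R_2) = 12×4.7/22.7 = 2.48 V, R_Th = R_1‖R_2 = 3.73 kΩ.
Base-emitter loop: V_Th = I_B·R_Th + V_BE + (β+1)I_B·R_E, so I_B = (2.48 − 0.7) / (3.73 + 101×0.56) = 0.0296 mA.
I_C = β·I_B = 100×0.0296 = 2.96 mA, and I_E = (β+1)I_B = 2.99 mA.
V_CE = V_CC − I_C·R_C − I_E·R_E = 12 − 2.96×1.5 − 2.99×0.56 = 5.89 V.
V_CE = 5.89 V > 0.2 V confirms active-region operation.

I_C ≈ 3 mA, V_CE ≈ 5.9 V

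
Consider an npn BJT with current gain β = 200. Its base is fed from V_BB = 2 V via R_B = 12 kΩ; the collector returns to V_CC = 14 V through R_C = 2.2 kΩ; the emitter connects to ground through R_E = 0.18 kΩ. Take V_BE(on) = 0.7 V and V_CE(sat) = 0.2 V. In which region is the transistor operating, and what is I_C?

active; I_C ≈ 5.4 mA

Assume active. Base-emitter loop: I_B = (V_BB − V_BE)/(R_B + (β+1)R_E) = (2 − 0.7)/(12 + 201×0.18) = 0.027 mA.
I_C = β·I_B = 200×0.027 = 5.4 mA.
V_CE = V_CC − I_C·R_C − I_E·R_E = 14 − 5.4×2.2 − 5.42×0.18 = 1.15 V > V_CE(sat), so the active-region assumption holds.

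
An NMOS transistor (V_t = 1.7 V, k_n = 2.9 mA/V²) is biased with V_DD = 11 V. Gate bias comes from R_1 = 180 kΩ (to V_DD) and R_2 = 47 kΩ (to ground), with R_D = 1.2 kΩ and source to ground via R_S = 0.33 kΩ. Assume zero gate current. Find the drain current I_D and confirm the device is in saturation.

V_G = V_DD·R_2/(R_1+R_2) = 11×47/227 = 2.28 V.
Assume saturation: I_D = (k_n/2)(V_GS − V_t)² with V_GS = V_G − I_D·R_S = 2.28 − 0.33·I_D.
Substituting gives 0.158·I_D² − 1.55·I_D + 0.484 = 0, with roots I_D = 0.322 or 9.51 mA.
The root I_D = 9.51 mA gives V_GS = -0.861 V ≤ V_t, so take I_D = 0.322 mA.
Then V_GS = 2.17 V and V_DS = V_DD − I_D(R_D+R_S) = 11 − 0.322×1.53 = 10.5 V.
Saturation requires V_DS ≥ V_GS − V_t = 0.471 V; 10.5 ≥ 0.471 ✓.

I_D ≈ 0.32 mA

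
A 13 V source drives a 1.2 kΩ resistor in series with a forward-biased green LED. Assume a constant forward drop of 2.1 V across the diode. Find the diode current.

KVL around the loop: 13 = V_D + I·R = 2.1 + I × 1.2 kΩ.
So I = (13 − 2.1) / 1.2 kΩ = 10.9 / 1.2 = 9.08 mA.

I ≈ 9.1 mA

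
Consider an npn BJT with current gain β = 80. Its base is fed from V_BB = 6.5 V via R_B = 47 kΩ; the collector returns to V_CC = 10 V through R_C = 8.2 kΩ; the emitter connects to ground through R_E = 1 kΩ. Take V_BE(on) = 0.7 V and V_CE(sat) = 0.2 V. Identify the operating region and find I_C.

saturation; I_C ≈ 1.1 mA

Assume active: I_B = (6.5 − 0.7)/(47 + 81×1) = 0.0453 mA, I_C = β·I_B = 3.62 mA.
Then V_CE = 10 − 3.62×8.2 − 3.67×1 = -23.4 V < 0.2 V — the active assumption fails.
Re-solve with V_CE = 0.2 V. KCL at the emitter: V_E/R_E = (V_BB−0.7−V_E)/R_B + (V_CC−0.2−V_E)/R_C, giving V_E = 1.15 V.
I_C = (V_CC − 0.2 − V_E)/R_C = (9.8 − 1.15)/8.2 = 1.05 mA.
Check: I_B = (5.8 − 1.15)/47 = 0.0989 mA, and β·I_B = 7.91 mA > I_C, confirming saturation.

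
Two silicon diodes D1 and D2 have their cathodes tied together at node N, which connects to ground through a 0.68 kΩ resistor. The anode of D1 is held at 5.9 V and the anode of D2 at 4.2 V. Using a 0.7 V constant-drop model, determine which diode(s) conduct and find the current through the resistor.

Assume both conduct. Then node N would need to be at both 5.9−0.7 = 5.2 V and 4.2−0.7 = 3.5 V, which is impossible.
Assume only D1 conducts: V_N = 5.9 − 0.7 = 5.2 V, so I_R = 5.2/0.68 = 7.65 mA.
Check D2: its anode-to-cathode voltage is 4.2 − 5.2 = -1 V < 0.7 V, so it is off. The assumption is consistent.

Only D1 conducts; I_R ≈ 7.6 mA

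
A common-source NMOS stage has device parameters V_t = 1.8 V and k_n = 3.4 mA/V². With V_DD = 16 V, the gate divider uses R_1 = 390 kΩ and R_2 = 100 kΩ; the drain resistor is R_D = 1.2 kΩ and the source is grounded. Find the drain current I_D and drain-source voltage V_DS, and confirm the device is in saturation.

V_G = V_DD·R_2/(R_1+R_2) = 16×100/490 = 3.27 V. With the source grounded, V_GS = V_G = 3.27 V.
Assume saturation: I_D = (k_n/2)(V_GS − V_t)² = (3.4/2)×(3.27 − 1.8)² = 1.7×1.47² = 3.65 mA.
V_DS = V_DD − I_D·R_D = 16 − 3.65×1.2 = 11.6 V.
Saturation requires V_DS ≥ V_GS − V_t = 1.47 V; 11.6 ≥ 1.47 ✓.

I_D ≈ 3.7 mA, V_DS ≈ 12 V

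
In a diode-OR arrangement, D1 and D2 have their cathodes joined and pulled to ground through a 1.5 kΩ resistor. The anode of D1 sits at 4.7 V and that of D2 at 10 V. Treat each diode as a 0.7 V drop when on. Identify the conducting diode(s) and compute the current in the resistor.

Only D2 conducts; I_R ≈ 6.2 mA

Assume both conduct. Then node N would need to be at both 4.7−0.7 = 4 V and 10−0.7 = 9.3 V, which is impossible.
Assume only D2 conducts: V_N = 10 − 0.7 = 9.3 V, so I_R = 9.3/1.5 = 6.2 mA.
Check D1: its anode-to-cathode voltage is 4.7 − 9.3 = -4.6 V < 0.7 V, so it is off. The assumption is consistent.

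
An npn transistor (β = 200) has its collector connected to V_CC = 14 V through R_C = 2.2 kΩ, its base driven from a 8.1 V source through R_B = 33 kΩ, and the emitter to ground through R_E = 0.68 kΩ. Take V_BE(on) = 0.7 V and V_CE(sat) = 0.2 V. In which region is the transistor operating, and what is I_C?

saturation; I_C ≈ 4.8 mA

Assume active: I_B = (8.1 − 0.7)/(33 + 201×0.68) = 0.0436 mA, I_C = β·I_B = 8.72 mA.
Then V_CE = 14 − 8.72×2.2 − 8.77×0.68 = -11.1 V < 0.2 V — the active assumption fails.
Re-solve with V_CE = 0.2 V. KCL at the emitter: V_E/R_E = (V_BB−0.7−V_E)/R_B + (V_CC−0.2−V_E)/R_C, giving V_E = 3.32 V.
I_C = (V_CC − 0.2 − V_E)/R_C = (13.8 − 3.32)/2.2 = 4.76 mA.
Check: I_B = (7.4 − 3.32)/33 = 0.124 mA, and β·I_B = 24.7 mA > I_C, confirming saturation.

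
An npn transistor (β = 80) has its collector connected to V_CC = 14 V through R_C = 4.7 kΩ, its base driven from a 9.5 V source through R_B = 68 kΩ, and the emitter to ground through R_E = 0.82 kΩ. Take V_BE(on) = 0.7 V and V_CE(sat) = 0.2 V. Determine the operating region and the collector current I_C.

saturation; I_C ≈ 2.5 mA

Assume active: I_B = (9.5 − 0.7)/(68 + 81×0.82) = 0.0655 mA, I_C = β·I_B = 5.24 mA.
Then V_CE = 14 − 5.24×4.7 − 5.3×0.82 = -15 V < 0.2 V — the active assumption fails.
Re-solve with V_CE = 0.2 V. KCL at the emitter: V_E/R_E = (V_BB−0.7−V_E)/R_B + (V_CC−0.2−V_E)/R_C, giving V_E = 2.12 V.
I_C = (V_CC − 0.2 − V_E)/R_C = (13.8 − 2.12)/4.7 = 2.49 mA.
Check: I_B = (8.8 − 2.12)/68 = 0.0983 mA, and β·I_B = 7.86 mA > I_C, confirming saturation.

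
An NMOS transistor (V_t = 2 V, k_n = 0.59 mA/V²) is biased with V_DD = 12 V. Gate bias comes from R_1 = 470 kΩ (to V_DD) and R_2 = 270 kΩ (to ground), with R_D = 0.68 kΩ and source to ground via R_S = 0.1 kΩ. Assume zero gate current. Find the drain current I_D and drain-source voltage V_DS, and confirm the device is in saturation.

V_G = V_DD·R_2/(R_1+R_2) = 12×270/740 = 4.38 V.
Assume saturation: I_D = (k_n/2)(V_GS − V_t)² with V_GS = V_G − I_D·R_S = 4.38 − 0.1·I_D.
Substituting gives 0.00295·I_D² − 1.14·I_D + 1.67 = 0, with roots I_D = 1.47 or 385 mA.
The root I_D = 385 mA gives V_GS = -34.1 V ≤ V_t, so take I_D = 1.47 mA.
Then V_GS = 4.23 V and V_DS = V_DD − I_D(R_D+R_S) = 12 − 1.47×0.78 = 10.9 V.
Saturation requires V_DS ≥ V_GS − V_t = 2.23 V; 10.9 ≥ 2.23 ✓.

I_D ≈ 1.5 mA, V_DS ≈ 11 V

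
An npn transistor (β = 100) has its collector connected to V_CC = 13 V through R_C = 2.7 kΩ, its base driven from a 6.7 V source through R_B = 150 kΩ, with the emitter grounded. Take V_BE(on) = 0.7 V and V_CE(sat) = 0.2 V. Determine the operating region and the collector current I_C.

Assume active. Base-emitter loop: I_B = (V_BB − V_BE)/R_B = (6.7 − 0.7)/150 = 0.04 mA.
I_C = β·I_B = 100×0.04 = 4 mA.
V_CE = V_CC − I_C·R_C = 13 − 4×2.7 = 2.2 V > V_CE(sat), so the active-region assumption holds.

active; I_C ≈ 4 mA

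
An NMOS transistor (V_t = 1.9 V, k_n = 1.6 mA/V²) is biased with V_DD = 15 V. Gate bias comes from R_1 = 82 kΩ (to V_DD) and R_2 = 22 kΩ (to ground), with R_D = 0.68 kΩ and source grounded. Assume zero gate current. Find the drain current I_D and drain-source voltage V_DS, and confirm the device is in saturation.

V_G = V_DD·R_2/(R_1+R_2) = 15×22/104 = 3.17 V. With the source grounded, V_GS = V_G = 3.17 V.
Assume saturation: I_D = (k_n/2)(V_GS − V_t)² = (1.6/2)×(3.17 − 1.9)² = 0.8×1.27² = 1.3 mA.
V_DS = V_DD − I_D·R_D = 15 − 1.3×0.68 = 14.1 V.
Saturation requires V_DS ≥ V_GS − V_t = 1.27 V; 14.1 ≥ 1.27 ✓.

I_D ≈ 1.3 mA, V_DS ≈ 14 V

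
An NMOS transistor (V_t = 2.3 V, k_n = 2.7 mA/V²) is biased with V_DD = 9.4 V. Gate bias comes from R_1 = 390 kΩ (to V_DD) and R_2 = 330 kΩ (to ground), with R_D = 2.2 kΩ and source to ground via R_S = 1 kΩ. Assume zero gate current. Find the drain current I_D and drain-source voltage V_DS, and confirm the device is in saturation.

I_D ≈ 1.1 mA, V_DS ≈ 5.9 V

V_G = V_DD·R_2/(R_1+R_2) = 9.4×330/720 = 4.31 V.
Assume saturation: I_D = (k_n/2)(V_GS − V_t)² with V_GS = V_G − I_D·R_S = 4.31 − 1·I_D.
Substituting gives 1.35·I_D² − 6.42·I_D + 5.45 = 0, with roots I_D = 1.1 or 3.65 mA.
The root I_D = 3.65 mA gives V_GS = 0.655 V ≤ V_t, so take I_D = 1.1 mA.
Then V_GS = 3.2 V and V_DS = V_DD − I_D(R_D+R_S) = 9.4 − 1.1×3.2 = 5.87 V.
Saturation requires V_DS ≥ V_GS − V_t = 0.904 V; 5.87 ≥ 0.904 ✓.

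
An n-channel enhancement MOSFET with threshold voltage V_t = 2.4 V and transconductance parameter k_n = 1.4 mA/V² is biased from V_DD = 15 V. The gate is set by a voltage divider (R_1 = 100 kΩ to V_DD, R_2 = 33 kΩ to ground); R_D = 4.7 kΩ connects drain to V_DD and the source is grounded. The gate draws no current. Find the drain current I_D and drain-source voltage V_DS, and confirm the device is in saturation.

V_G = V_DD·R_2/(R_1+R_2) = 15×33/133 = 3.72 V. With the source grounded, V_GS = V_G = 3.72 V.
Assume saturation: I_D = (k_n/2)(V_GS − V_t)² = (1.4/2)×(3.72 − 2.4)² = 0.7×1.32² = 1.22 mA.
V_DS = V_DD − I_D·R_D = 15 − 1.22×4.7 = 9.25 V.
Saturation requires V_DS ≥ V_GS − V_t = 1.32 V; 9.25 ≥ 1.32 ✓.

I_D ≈ 1.2 mA, V_DS ≈ 9.3 V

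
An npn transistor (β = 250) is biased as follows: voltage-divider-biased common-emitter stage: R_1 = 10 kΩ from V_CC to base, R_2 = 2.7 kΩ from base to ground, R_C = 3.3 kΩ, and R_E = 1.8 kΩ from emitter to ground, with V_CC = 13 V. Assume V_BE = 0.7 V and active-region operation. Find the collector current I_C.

Thevenize the base divider: V_Th = V_CC·R_2/(R_1+R_2) = 13×2.7/12.7 = 2.76 V, R_Th = R_1‖R_2 = 2.13 kΩ.
Base-emitter loop: V_Th = I_B·R_Th + V_BE + (β+1)I_B·R_E, so I_B = (2.76 − 0.7) / (2.13 + 251×1.8) = 0.00455 mA.
I_C = β·I_B = 250×0.00455 = 1.14 mA, and I_E = (β+1)I_B = 1.14 mA.
V_CE = V_CC − I_C·R_C − I_E·R_E = 13 − 1.14×3.3 − 1.14×1.8 = 7.2 V.
V_CE = 7.2 V > 0.2 V confirms active-region operation.

I_C ≈ 1.1 mA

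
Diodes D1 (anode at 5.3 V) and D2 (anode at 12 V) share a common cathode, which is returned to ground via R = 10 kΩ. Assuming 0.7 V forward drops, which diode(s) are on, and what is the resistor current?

Assume both conduct. Then node N would need to be at both 5.3−0.7 = 4.6 V and 12−0.7 = 11.3 V, which is impossible.
Assume only D2 conducts: V_N = 12 − 0.7 = 11.3 V, so I_R = 11.3/10 = 1.13 mA.
Check D1: its anode-to-cathode voltage is 5.3 − 11.3 = -6 V < 0.7 V, so it is off. The assumption is consistent.

Only D2 conducts; I_R ≈ 1.1 mA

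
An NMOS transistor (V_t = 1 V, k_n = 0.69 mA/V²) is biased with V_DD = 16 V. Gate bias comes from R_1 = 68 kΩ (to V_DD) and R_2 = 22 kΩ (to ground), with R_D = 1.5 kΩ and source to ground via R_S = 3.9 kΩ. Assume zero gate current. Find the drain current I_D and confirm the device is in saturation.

I_D ≈ 0.45 mA

V_G = V_DD·R_2/(R_1+R_2) = 16×22/90 = 3.91 V.
Assume saturation: I_D = (k_n/2)(V_GS − V_t)² with V_GS = V_G − I_D·R_S = 3.91 − 3.9·I_D.
Substituting gives 5.25·I_D² − 8.83·I_D + 2.92 = 0, with roots I_D = 0.453 or 1.23 mA.
The root I_D = 1.23 mA gives V_GS = -0.889 V ≤ V_t, so take I_D = 0.453 mA.
Then V_GS = 2.15 V and V_DS = V_DD − I_D(R_D+R_S) = 16 − 0.453×5.4 = 13.6 V.
Saturation requires V_DS ≥ V_GS − V_t = 1.15 V; 13.6 ≥ 1.15 ✓.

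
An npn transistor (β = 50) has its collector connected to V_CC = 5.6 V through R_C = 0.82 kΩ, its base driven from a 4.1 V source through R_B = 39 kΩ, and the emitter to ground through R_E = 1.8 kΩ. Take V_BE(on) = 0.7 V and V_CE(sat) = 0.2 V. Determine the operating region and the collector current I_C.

Assume active. Base-emitter loop: I_B = (V_BB − V_BE)/(R_B + (β+1)R_E) = (4.1 − 0.7)/(39 + 51×1.8) = 0.026 mA.
I_C = β·I_B = 50×0.026 = 1.3 mA.
V_CE = V_CC − I_C·R_C − I_E·R_E = 5.6 − 1.3×0.82 − 1.33×1.8 = 2.15 V > V_CE(sat), so the active-region assumption holds.

active; I_C ≈ 1.3 mA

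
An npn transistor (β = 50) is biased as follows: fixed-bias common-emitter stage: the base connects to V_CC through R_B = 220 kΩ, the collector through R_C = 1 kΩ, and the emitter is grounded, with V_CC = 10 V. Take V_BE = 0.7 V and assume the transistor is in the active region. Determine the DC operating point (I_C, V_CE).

I_C ≈ 2.1 mA, V_CE ≈ 7.9 V

Base loop: V_CC = I_B·R_B + V_BE, so I_B = (10 − 0.7)/220 kΩ = 0.0423 mA.
In the active region I_C = β·I_B = 50 × 0.0423 = 2.11 mA.
Collector loop: V_CE = V_CC − I_C·R_C = 10 − 2.11×1 = 7.89 V.
Since V_CE = 7.89 V > V_CE(sat) ≈ 0.2 V, the transistor is in the active region as assumed.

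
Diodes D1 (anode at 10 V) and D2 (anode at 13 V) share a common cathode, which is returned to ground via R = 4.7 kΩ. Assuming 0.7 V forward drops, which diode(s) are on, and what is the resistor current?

Assume both conduct. Then node N would need to be at both 10−0.7 = 9.3 V and 13−0.7 = 12.3 V, which is impossible.
Assume only D2 conducts: V_N = 13 − 0.7 = 12.3 V, so I_R = 12.3/4.7 = 2.62 mA.
Check D1: its anode-to-cathode voltage is 10 − 12.3 = -2.3 V < 0.7 V, so it is off. The assumption is consistent.

Only D2 conducts; I_R ≈ 2.6 mA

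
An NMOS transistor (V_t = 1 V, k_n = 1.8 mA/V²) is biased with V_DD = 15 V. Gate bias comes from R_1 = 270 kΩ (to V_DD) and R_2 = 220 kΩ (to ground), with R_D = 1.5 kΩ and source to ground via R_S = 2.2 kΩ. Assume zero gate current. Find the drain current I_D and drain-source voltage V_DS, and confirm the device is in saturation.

V_G = V_DD·R_2/(R_1+R_2) = 15×220/490 = 6.73 V.
Assume saturation: I_D = (k_n/2)(V_GS − V_t)² with V_GS = V_G − I_D·R_S = 6.73 − 2.2·I_D.
Substituting gives 4.36·I_D² − 23.7·I_D + 29.6 = 0, with roots I_D = 1.94 or 3.5 mA.
The root I_D = 3.5 mA gives V_GS = -0.973 V ≤ V_t, so take I_D = 1.94 mA.
Then V_GS = 2.47 V and V_DS = V_DD − I_D(R_D+R_S) = 15 − 1.94×3.7 = 7.82 V.
Saturation requires V_DS ≥ V_GS − V_t = 1.47 V; 7.82 ≥ 1.47 ✓.

I_D ≈ 1.9 mA, V_DS ≈ 7.8 V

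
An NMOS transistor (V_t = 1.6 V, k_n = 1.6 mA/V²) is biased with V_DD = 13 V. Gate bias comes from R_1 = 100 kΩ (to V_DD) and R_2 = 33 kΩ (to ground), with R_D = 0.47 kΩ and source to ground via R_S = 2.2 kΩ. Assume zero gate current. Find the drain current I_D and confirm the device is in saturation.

V_G = V_DD·R_2/(R_1+R_2) = 13×33/133 = 3.23 V.
Assume saturation: I_D = (k_n/2)(V_GS − V_t)² with V_GS = V_G − I_D·R_S = 3.23 − 2.2·I_D.
Substituting gives 3.87·I_D² − 6.72·I_D + 2.11 = 0, with roots I_D = 0.412 or 1.32 mA.
The root I_D = 1.32 mA gives V_GS = 0.314 V ≤ V_t, so take I_D = 0.412 mA.
Then V_GS = 2.32 V and V_DS = V_DD − I_D(R_D+R_S) = 13 − 0.412×2.67 = 11.9 V.
Saturation requires V_DS ≥ V_GS − V_t = 0.718 V; 11.9 ≥ 0.718 ✓.

I_D ≈ 0.41 mA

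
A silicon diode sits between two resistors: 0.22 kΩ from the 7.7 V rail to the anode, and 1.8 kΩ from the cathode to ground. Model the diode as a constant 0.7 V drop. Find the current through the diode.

The two resistors are in series with the diode, so KVL gives 7.7 = I·0.22 + 0.7 + I·1.8.
I = (7.7 − 0.7) / (0.22 + 1.8) kΩ = 7 / 2.02 = 3.47 mA.

I ≈ 3.5 mA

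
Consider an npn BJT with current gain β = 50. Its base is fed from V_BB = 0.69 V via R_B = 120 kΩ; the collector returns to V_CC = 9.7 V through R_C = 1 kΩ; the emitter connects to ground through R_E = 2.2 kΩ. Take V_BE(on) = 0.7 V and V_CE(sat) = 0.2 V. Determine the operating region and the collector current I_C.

cutoff; I_C ≈ 0

V_BB = 0.69 V ≤ V_BE(on) = 0.7 V, so the base-emitter junction is not forward biased.
The transistor is in cutoff: I_B = I_C = 0.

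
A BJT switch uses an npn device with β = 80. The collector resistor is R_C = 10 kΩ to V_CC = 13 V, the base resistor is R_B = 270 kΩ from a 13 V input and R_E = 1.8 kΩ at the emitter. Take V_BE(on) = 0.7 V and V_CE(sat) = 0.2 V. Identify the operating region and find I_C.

Assume active: I_B = (13 − 0.7)/(270 + 81×1.8) = 0.0296 mA, I_C = β·I_B = 2.37 mA.
Then V_CE = 13 − 2.37×10 − 2.4×1.8 = -15 V < 0.2 V — the active assumption fails.
Re-solve with V_CE = 0.2 V. KCL at the emitter: V_E/R_E = (V_BB−0.7−V_E)/R_B + (V_CC−0.2−V_E)/R_C, giving V_E = 2.01 V.
I_C = (V_CC − 0.2 − V_E)/R_C = (12.8 − 2.01)/10 = 1.08 mA.
Check: I_B = (12.3 − 2.01)/270 = 0.0381 mA, and β·I_B = 3.05 mA > I_C, confirming saturation.

saturation; I_C ≈ 1.1 mA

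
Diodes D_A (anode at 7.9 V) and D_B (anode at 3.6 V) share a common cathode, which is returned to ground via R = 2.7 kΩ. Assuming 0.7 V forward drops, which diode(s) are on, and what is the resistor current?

Assume both conduct. Then node N would need to be at both 7.9−0.7 = 7.2 V and 3.6−0.7 = 2.9 V, which is impossible.
Assume only D_A conducts: V_N = 7.9 − 0.7 = 7.2 V, so I_R = 7.2/2.7 = 2.67 mA.
Check D_B: its anode-to-cathode voltage is 3.6 − 7.2 = -3.6 V < 0.7 V, so it is off. The assumption is consistent.

Only D_A conducts; I_R ≈ 2.7 mA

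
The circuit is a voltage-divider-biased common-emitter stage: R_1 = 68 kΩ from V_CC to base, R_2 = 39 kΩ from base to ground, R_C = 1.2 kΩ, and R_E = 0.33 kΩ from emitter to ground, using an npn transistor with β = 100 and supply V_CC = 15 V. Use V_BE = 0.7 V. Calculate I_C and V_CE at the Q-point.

I_C ≈ 8.2 mA, V_CE ≈ 2.4 V

Thevenize the base divider: V_Th = V_CC·R_2/(R_1+R_2) = 15×39/107 = 5.47 V, R_Th = R_1‖R_2 = 24.8 kΩ.
Base-emitter loop: V_Th = I_B·R_Th + V_BE + (β+1)I_B·R_E, so I_B = (5.47 − 0.7) / (24.8 + 101×0.33) = 0.082 mA.
I_C = β·I_B = 100×0.082 = 8.2 mA, and I_E = (β+1)I_B = 8.29 mA.
V_CE = V_CC − I_C·R_C − I_E·R_E = 15 − 8.2×1.2 − 8.29×0.33 = 2.42 V.
V_CE = 2.42 V > 0.2 V confirms active-region operation.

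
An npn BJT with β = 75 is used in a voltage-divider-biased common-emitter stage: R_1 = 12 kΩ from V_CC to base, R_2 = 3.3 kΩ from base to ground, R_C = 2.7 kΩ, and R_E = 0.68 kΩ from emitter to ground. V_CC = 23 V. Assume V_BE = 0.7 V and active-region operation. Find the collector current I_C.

I_C ≈ 5.9 mA

Thevenize the base divider: V_Th = V_CC·R_2/(R_1+R_2) = 23×3.3/15.3 = 4.96 V, R_Th = R_1‖R_2 = 2.59 kΩ.
Base-emitter loop: V_Th = I_B·R_Th + V_BE + (β+1)I_B·R_E, so I_B = (4.96 − 0.7) / (2.59 + 76×0.68) = 0.0785 mA.
I_C = β·I_B = 75×0.0785 = 5.89 mA, and I_E = (β+1)I_B = 5.97 mA.
V_CE = V_CC − I_C·R_C − I_E·R_E = 23 − 5.89×2.7 − 5.97×0.68 = 3.04 V.
V_CE = 3.04 V > 0.2 V confirms active-region operation.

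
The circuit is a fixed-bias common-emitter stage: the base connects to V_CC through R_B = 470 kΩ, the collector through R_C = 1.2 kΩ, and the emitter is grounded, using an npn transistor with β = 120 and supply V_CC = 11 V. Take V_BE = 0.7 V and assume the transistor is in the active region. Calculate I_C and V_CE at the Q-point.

I_C ≈ 2.6 mA, V_CE ≈ 7.8 V

Base loop: V_CC = I_B·R_B + V_BE, so I_B = (11 − 0.7)/470 kΩ = 0.0219 mA.
In the active region I_C = β·I_B = 120 × 0.0219 = 2.63 mA.
Collector loop: V_CE = V_CC − I_C·R_C = 11 − 2.63×1.2 = 7.84 V.
Since V_CE = 7.84 V > V_CE(sat) ≈ 0.2 V, the transistor is in the active region as assumed.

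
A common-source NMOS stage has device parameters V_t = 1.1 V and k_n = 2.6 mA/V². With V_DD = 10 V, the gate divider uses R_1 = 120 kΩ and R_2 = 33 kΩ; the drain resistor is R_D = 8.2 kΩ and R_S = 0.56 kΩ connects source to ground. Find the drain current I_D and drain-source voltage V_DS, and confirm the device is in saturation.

I_D ≈ 0.64 mA, V_DS ≈ 4.4 V

V_G = V_DD·R_2/(R_1+R_2) = 10×33/153 = 2.16 V.
Assume saturation: I_D = (k_n/2)(V_GS − V_t)² with V_GS = V_G − I_D·R_S = 2.16 − 0.56·I_D.
Substituting gives 0.408·I_D² − 2.54·I_D + 1.45 = 0, with roots I_D = 0.637 or 5.59 mA.
The root I_D = 5.59 mA gives V_GS = -0.974 V ≤ V_t, so take I_D = 0.637 mA.
Then V_GS = 1.8 V and V_DS = V_DD − I_D(R_D+R_S) = 10 − 0.637×8.76 = 4.42 V.
Saturation requires V_DS ≥ V_GS − V_t = 0.7 V; 4.42 ≥ 0.7 ✓.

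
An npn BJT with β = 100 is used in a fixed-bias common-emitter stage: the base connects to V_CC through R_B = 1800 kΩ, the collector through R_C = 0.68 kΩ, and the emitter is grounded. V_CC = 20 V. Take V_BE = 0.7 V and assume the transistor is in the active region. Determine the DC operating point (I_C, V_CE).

Base loop: V_CC = I_B·R_B + V_BE, so I_B = (20 − 0.7)/1800 kΩ = 0.0107 mA.
In the active region I_C = β·I_B = 100 × 0.0107 = 1.07 mA.
Collector loop: V_CE = V_CC − I_C·R_C = 20 − 1.07×0.68 = 19.3 V.
Since V_CE = 19.3 V > V_CE(sat) ≈ 0.2 V, the transistor is in the active region as assumed.

I_C ≈ 1.1 mA, V_CE ≈ 19 V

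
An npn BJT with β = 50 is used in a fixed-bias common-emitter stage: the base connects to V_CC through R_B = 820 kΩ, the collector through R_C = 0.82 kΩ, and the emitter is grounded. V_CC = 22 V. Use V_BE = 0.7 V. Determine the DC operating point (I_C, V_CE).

I_C ≈ 1.3 mA, V_CE ≈ 21 V

Base loop: V_CC = I_B·R_B + V_BE, so I_B = (22 − 0.7)/820 kΩ = 0.026 mA.
In the active region I_C = β·I_B = 50 × 0.026 = 1.3 mA.
Collector loop: V_CE = V_CC − I_C·R_C = 22 − 1.3×0.82 = 20.9 V.
Since V_CE = 20.9 V > V_CE(sat) ≈ 0.2 V, the transistor is in the active region as assumed.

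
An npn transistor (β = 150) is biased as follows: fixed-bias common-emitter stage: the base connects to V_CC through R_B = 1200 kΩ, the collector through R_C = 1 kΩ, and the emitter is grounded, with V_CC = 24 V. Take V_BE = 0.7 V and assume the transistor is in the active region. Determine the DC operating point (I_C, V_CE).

I_C ≈ 2.9 mA, V_CE ≈ 21 V

Base loop: V_CC = I_B·R_B + V_BE, so I_B = (24 − 0.7)/1200 kΩ = 0.0194 mA.
In the active region I_C = β·I_B = 150 × 0.0194 = 2.91 mA.
Collector loop: V_CE = V_CC − I_C·R_C = 24 − 2.91×1 = 21.1 V.
Since V_CE = 21.1 V > V_CE(sat) ≈ 0.2 V, the transistor is in the active region as assumed.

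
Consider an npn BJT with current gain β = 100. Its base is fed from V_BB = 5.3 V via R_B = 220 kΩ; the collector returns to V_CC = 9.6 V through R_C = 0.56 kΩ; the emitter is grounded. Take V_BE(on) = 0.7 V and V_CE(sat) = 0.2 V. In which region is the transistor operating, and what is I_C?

active; I_C ≈ 2.1 mA

Assume active. Base-emitter loop: I_B = (V_BB − V_BE)/R_B = (5.3 − 0.7)/220 = 0.0209 mA.
I_C = β·I_B = 100×0.0209 = 2.09 mA.
V_CE = V_CC − I_C·R_C = 9.6 − 2.09×0.56 = 8.43 V > V_CE(sat), so the active-region assumption holds.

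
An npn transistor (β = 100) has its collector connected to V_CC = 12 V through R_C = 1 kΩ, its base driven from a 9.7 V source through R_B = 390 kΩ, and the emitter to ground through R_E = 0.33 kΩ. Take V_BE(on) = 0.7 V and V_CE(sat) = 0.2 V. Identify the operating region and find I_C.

Assume active. Base-emitter loop: I_B = (V_BB − V_BE)/(R_B + (β+1)R_E) = (9.7 − 0.7)/(390 + 101×0.33) = 0.0213 mA.
I_C = β·I_B = 100×0.0213 = 2.13 mA.
V_CE = V_CC − I_C·R_C − I_E·R_E = 12 − 2.13×1 − 2.15×0.33 = 9.17 V > V_CE(sat), so the active-region assumption holds.

active; I_C ≈ 2.1 mA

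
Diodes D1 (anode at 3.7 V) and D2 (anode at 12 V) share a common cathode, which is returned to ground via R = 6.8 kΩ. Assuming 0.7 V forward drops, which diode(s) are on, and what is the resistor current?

Assume both conduct. Then node N would need to be at both 3.7−0.7 = 3 V and 12−0.7 = 11.3 V, which is impossible.
Assume only D2 conducts: V_N = 12 − 0.7 = 11.3 V, so I_R = 11.3/6.8 = 1.66 mA.
Check D1: its anode-to-cathode voltage is 3.7 − 11.3 = -7.6 V < 0.7 V, so it is off. The assumption is consistent.

Only D2 conducts; I_R ≈ 1.7 mA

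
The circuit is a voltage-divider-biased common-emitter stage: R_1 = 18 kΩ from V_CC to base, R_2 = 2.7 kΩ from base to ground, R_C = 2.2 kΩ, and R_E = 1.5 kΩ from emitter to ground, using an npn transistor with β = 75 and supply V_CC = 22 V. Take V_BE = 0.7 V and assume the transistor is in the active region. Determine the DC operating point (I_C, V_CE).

I_C ≈ 1.4 mA, V_CE ≈ 17 V

Thevenize the base divider: V_Th = V_CC·R_2/(R_1+R_2) = 22×2.7/20.7 = 2.87 V, R_Th = R_1‖R_2 = 2.35 kΩ.
Base-emitter loop: V_Th = I_B·R_Th + V_BE + (β+1)I_B·R_E, so I_B = (2.87 − 0.7) / (2.35 + 76×1.5) = 0.0186 mA.
I_C = β·I_B = 75×0.0186 = 1.4 mA, and I_E = (β+1)I_B = 1.42 mA.
V_CE = V_CC − I_C·R_C − I_E·R_E = 22 − 1.4×2.2 − 1.42×1.5 = 16.8 V.
V_CE = 16.8 V > 0.2 V confirms active-region operation.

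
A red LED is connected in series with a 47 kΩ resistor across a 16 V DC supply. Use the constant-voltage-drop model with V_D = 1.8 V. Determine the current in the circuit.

KVL around the loop: 16 = V_D + I·R = 1.8 + I × 47 kΩ.
So I = (16 − 1.8) / 47 kΩ = 14.2 / 47 = 0.302 mA.

I ≈ 0.3 mA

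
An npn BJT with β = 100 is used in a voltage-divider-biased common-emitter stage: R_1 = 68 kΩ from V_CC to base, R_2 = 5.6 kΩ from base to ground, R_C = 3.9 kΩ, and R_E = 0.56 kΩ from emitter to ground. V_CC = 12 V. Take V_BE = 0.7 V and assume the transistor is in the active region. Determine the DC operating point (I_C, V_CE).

Thevenize the base divider: V_Th = V_CC·R_2/(R_1+R_2) = 12×5.6/73.6 = 0.913 V, R_Th = R_1‖R_2 = 5.17 kΩ.
Base-emitter loop: V_Th = I_B·R_Th + V_BE + (β+1)I_B·R_E, so I_B = (0.913 − 0.7) / (5.17 + 101×0.56) = 0.00345 mA.
I_C = β·I_B = 100×0.00345 = 0.345 mA, and I_E = (β+1)I_B = 0.349 mA.
V_CE = V_CC − I_C·R_C − I_E·R_E = 12 − 0.345×3.9 − 0.349×0.56 = 10.5 V.
V_CE = 10.5 V > 0.2 V confirms active-region operation.

I_C ≈ 0.35 mA, V_CE ≈ 10 V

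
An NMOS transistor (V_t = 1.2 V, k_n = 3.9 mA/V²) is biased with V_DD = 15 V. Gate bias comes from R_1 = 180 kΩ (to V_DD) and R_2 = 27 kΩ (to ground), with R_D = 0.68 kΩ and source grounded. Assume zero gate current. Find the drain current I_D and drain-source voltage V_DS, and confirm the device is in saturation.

I_D ≈ 1.1 mA, V_DS ≈ 14 V

V_G = V_DD·R_2/(R_1+R_2) = 15×27/207 = 1.96 V. With the source grounded, V_GS = V_G = 1.96 V.
Assume saturation: I_D = (k_n/2)(V_GS − V_t)² = (3.9/2)×(1.96 − 1.2)² = 1.95×0.757² = 1.12 mA.
V_DS = V_DD − I_D·R_D = 15 − 1.12×0.68 = 14.2 V.
Saturation requires V_DS ≥ V_GS − V_t = 0.757 V; 14.2 ≥ 0.757 ✓.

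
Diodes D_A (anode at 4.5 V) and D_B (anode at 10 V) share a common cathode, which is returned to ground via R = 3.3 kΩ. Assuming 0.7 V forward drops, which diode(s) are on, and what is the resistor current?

Only D_B conducts; I_R ≈ 2.8 mA

Assume both conduct. Then node N would need to be at both 4.5−0.7 = 3.8 V and 10−0.7 = 9.3 V, which is impossible.
Assume only D_B conducts: V_N = 10 − 0.7 = 9.3 V, so I_R = 9.3/3.3 = 2.82 mA.
Check D_A: its anode-to-cathode voltage is 4.5 − 9.3 = -4.8 V < 0.7 V, so it is off. The assumption is consistent.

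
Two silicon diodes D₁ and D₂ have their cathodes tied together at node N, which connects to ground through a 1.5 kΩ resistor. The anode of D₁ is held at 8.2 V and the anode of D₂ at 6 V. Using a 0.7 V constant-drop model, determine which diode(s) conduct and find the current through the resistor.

Only D₁ conducts; I_R ≈ 5 mA

Assume both conduct. Then node N would need to be at both 8.2−0.7 = 7.5 V and 6−0.7 = 5.3 V, which is impossible.
Assume only D₁ conducts: V_N = 8.2 − 0.7 = 7.5 V, so I_R = 7.5/1.5 = 5 mA.
Check D₂: its anode-to-cathode voltage is 6 − 7.5 = -1.5 V < 0.7 V, so it is off. The assumption is consistent.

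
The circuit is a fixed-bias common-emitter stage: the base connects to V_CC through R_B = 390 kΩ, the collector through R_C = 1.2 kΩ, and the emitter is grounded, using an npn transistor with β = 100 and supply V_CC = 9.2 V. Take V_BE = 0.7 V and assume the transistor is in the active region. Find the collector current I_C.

I_C ≈ 2.2 mA

Base loop: V_CC = I_B·R_B + V_BE, so I_B = (9.2 − 0.7)/390 kΩ = 0.0218 mA.
In the active region I_C = β·I_B = 100 × 0.0218 = 2.18 mA.
Collector loop: V_CE = V_CC − I_C·R_C = 9.2 − 2.18×1.2 = 6.58 V.
Since V_CE = 6.58 V > V_CE(sat) ≈ 0.2 V, the transistor is in the active region as assumed.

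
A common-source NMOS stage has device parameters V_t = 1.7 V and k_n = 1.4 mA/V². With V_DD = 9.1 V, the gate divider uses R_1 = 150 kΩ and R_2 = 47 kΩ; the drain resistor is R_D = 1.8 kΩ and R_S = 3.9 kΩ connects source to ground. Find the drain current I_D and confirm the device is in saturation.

V_G = V_DD·R_2/(R_1+R_2) = 9.1×47/197 = 2.17 V.
Assume saturation: I_D = (k_n/2)(V_GS − V_t)² with V_GS = V_G − I_D·R_S = 2.17 − 3.9·I_D.
Substituting gives 10.6·I_D² − 3.57·I_D + 0.155 = 0, with roots I_D = 0.0513 or 0.284 mA.
The root I_D = 0.284 mA gives V_GS = 1.06 V ≤ V_t, so take I_D = 0.0513 mA.
Then V_GS = 1.97 V and V_DS = V_DD − I_D(R_D+R_S) = 9.1 − 0.0513×5.7 = 8.81 V.
Saturation requires V_DS ≥ V_GS − V_t = 0.271 V; 8.81 ≥ 0.271 ✓.

I_D ≈ 0.051 mA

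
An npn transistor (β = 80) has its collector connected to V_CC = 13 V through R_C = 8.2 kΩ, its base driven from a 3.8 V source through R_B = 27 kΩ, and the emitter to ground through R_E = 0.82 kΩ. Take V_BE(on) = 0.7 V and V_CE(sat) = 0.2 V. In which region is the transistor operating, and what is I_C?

saturation; I_C ≈ 1.4 mA

Assume active: I_B = (3.8 − 0.7)/(27 + 81×0.82) = 0.0332 mA, I_C = β·I_B = 2.65 mA.
Then V_CE = 13 − 2.65×8.2 − 2.69×0.82 = -11 V < 0.2 V — the active assumption fails.
Re-solve with V_CE = 0.2 V. KCL at the emitter: V_E/R_E = (V_BB−0.7−V_E)/R_B + (V_CC−0.2−V_E)/R_C, giving V_E = 1.22 V.
I_C = (V_CC − 0.2 − V_E)/R_C = (12.8 − 1.22)/8.2 = 1.41 mA.
Check: I_B = (3.1 − 1.22)/27 = 0.0698 mA, and β·I_B = 5.58 mA > I_C, confirming saturation.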